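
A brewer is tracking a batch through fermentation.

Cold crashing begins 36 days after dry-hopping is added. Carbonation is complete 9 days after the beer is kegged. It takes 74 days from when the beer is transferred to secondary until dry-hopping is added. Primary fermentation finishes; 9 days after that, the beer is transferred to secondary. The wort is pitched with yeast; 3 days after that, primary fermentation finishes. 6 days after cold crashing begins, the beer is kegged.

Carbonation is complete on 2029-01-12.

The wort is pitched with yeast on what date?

2028-08-28

Carbonation is complete: Jan 12, 2029.
The beer is kegged: Jan 12, 2029 − 9 days = Jan 3, 2029.
Cold crashing begins: Jan 3, 2029 − 6 days = Dec 28, 2028.
Dry-hopping is added: Dec 28, 2028 − 36 days = Nov 22, 2028.
The beer is transferred to secondary: Nov 22, 2028 − 74 days = Sep 9, 2028.
Primary fermentation finishes: Sep 9, 2028 − 9 days = Aug 31, 2028.
The wort is pitched with yeast: Aug 31, 2028 − 3 days = Aug 28, 2028.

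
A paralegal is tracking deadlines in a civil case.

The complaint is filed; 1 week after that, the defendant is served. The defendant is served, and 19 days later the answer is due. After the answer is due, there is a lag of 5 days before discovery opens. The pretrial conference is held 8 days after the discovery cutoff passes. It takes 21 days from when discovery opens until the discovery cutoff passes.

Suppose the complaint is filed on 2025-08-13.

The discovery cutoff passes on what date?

2025-10-04

The complaint is filed: Aug 13, 2025.
The defendant is served: Aug 13, 2025 + 1 week = Aug 20, 2025.
The answer is due: Aug 20, 2025 + 19 days = Sep 8, 2025.
Discovery opens: Sep 8, 2025 + 5 days = Sep 13, 2025.
The discovery cutoff passes: Sep 13, 2025 + 21 days = Oct 4, 2025.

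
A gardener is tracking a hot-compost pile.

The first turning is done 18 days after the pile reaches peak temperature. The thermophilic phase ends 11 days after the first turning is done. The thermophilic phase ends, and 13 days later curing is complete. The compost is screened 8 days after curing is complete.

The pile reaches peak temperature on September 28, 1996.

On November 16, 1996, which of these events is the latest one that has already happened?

The pile reaches peak temperature: Sep 28, 1996.
The first turning is done: Sep 28, 1996 + 18 days = Oct 16, 1996.
The thermophilic phase ends: Oct 16, 1996 + 11 days = Oct 27, 1996.
Curing is complete: Oct 27, 1996 + 13 days = Nov 9, 1996.
The compost is screened: Nov 9, 1996 + 8 days = Nov 17, 1996.
Nov 16, 1996 falls between when curing is complete (Nov 9, 1996) and when the compost is screened (Nov 17, 1996).

Curing is complete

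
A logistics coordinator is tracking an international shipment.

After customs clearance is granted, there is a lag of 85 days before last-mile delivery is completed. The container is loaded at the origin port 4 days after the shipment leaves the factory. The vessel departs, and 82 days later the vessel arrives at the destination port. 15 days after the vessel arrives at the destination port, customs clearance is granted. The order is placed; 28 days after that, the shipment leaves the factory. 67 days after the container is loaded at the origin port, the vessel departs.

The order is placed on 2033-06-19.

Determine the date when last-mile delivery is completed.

2034-03-27

The order is placed: Jun 19, 2033.
The shipment leaves the factory: Jun 19, 2033 + 28 days = Jul 17, 2033.
The container is loaded at the origin port: Jul 17, 2033 + 4 days = Jul 21, 2033.
The vessel departs: Jul 21, 2033 + 67 days = Sep 26, 2033.
The vessel arrives at the destination port: Sep 26, 2033 + 82 days = Dec 17, 2033.
Customs clearance is granted: Dec 17, 2033 + 15 days = Jan 1, 2034.
Last-mile delivery is completed: Jan 1, 2034 + 85 days = Mar 27, 2034.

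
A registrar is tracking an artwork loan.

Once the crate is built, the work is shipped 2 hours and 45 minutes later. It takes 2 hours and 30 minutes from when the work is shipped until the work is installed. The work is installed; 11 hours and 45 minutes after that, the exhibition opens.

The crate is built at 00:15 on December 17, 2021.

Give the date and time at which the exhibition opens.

17:15 on December 17, 2021

The crate is built: 00:15 Dec 17, 2021.
The work is shipped: 00:15 Dec 17, 2021 + 2h45m = 03:00 Dec 17, 2021.
The work is installed: 03:00 Dec 17, 2021 + 2h30m = 05:30 Dec 17, 2021.
The exhibition opens: 05:30 Dec 17, 2021 + 11h45m = 17:15 Dec 17, 2021.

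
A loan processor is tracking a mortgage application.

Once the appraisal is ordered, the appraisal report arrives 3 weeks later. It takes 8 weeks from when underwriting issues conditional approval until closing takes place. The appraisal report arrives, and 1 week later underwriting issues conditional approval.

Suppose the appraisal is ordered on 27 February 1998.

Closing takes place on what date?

The appraisal is ordered: Feb 27, 1998.
The appraisal report arrives: Feb 27, 1998 + 3 weeks = Mar 20, 1998.
Underwriting issues conditional approval: Mar 20, 1998 + 1 week = Mar 27, 1998.
Closing takes place: Mar 27, 1998 + 8 weeks = May 22, 1998.

22 May 1998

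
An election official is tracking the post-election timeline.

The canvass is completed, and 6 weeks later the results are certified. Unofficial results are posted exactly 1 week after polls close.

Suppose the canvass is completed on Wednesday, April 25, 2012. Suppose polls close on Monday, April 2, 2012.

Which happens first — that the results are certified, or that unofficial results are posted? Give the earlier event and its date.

Unofficial results are posted — Monday, April 9, 2012

The canvass is completed: Apr 25, 2012.
The results are certified: Apr 25, 2012 + 6 weeks = Jun 6, 2012.
Polls close: Apr 2, 2012.
Unofficial results are posted: Apr 2, 2012 + 1 week = Apr 9, 2012.
Comparing: the results are certified on Jun 6, 2012 vs unofficial results are posted on Apr 9, 2012. Earlier: unofficial results are posted.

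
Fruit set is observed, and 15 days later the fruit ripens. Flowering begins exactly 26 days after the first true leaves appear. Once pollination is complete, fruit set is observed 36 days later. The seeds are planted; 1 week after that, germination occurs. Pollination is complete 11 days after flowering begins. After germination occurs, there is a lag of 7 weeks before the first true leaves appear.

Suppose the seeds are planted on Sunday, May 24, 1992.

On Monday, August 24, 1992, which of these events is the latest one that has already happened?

Flowering begins

The seeds are planted: May 24, 1992.
Germination occurs: May 24, 1992 + 1 week = May 31, 1992.
The first true leaves appear: May 31, 1992 + 7 weeks = Jul 19, 1992.
Flowering begins: Jul 19, 1992 + 26 days = Aug 14, 1992.
Pollination is complete: Aug 14, 1992 + 11 days = Aug 25, 1992.
Fruit set is observed: Aug 25, 1992 + 36 days = Sep 30, 1992.
The fruit ripens: Sep 30, 1992 + 15 days = Oct 15, 1992.
Aug 24, 1992 falls between when flowering begins (Aug 14, 1992) and when pollination is complete (Aug 25, 1992).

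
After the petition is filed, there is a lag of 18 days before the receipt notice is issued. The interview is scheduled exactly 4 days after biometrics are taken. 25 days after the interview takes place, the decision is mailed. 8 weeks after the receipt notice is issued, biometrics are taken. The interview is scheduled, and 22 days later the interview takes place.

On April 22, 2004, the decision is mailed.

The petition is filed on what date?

The decision is mailed: Apr 22, 2004.
The interview takes place: Apr 22, 2004 − 25 days = Mar 28, 2004.
The interview is scheduled: Mar 28, 2004 − 22 days = Mar 6, 2004.
Biometrics are taken: Mar 6, 2004 − 4 days = Mar 2, 2004.
The receipt notice is issued: Mar 2, 2004 − 8 weeks = Jan 6, 2004.
The petition is filed: Jan 6, 2004 − 18 days = Dec 19, 2003.

December 19, 2003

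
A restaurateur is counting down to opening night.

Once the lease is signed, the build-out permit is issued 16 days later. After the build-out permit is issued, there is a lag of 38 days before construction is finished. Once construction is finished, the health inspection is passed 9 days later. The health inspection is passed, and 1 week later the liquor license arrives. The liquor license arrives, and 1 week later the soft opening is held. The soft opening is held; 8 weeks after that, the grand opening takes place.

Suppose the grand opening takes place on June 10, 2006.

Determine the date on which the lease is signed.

The grand opening takes place: Jun 10, 2006.
The soft opening is held: Jun 10, 2006 − 8 weeks = Apr 15, 2006.
The liquor license arrives: Apr 15, 2006 − 1 week = Apr 8, 2006.
The health inspection is passed: Apr 8, 2006 − 1 week = Apr 1, 2006.
Construction is finished: Apr 1, 2006 − 9 days = Mar 23, 2006.
The build-out permit is issued: Mar 23, 2006 − 38 days = Feb 13, 2006.
The lease is signed: Feb 13, 2006 − 16 days = Jan 28, 2006.

January 28, 2006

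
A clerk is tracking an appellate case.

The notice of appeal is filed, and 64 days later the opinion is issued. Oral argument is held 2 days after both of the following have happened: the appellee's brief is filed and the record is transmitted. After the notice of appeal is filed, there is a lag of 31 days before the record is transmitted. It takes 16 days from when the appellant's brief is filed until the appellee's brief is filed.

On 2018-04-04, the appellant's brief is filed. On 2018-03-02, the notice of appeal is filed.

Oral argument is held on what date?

2018-04-22

The appellant's brief is filed: Apr 4, 2018.
The appellee's brief is filed: Apr 4, 2018 + 16 days = Apr 20, 2018.
The notice of appeal is filed: Mar 2, 2018.
The record is transmitted: Mar 2, 2018 + 31 days = Apr 2, 2018.
Both prerequisites met — the appellee's brief is filed (Apr 20, 2018), the record is transmitted (Apr 2, 2018); the later is Apr 20, 2018.
Oral argument is held: Apr 20, 2018 + 2 days = Apr 22, 2018.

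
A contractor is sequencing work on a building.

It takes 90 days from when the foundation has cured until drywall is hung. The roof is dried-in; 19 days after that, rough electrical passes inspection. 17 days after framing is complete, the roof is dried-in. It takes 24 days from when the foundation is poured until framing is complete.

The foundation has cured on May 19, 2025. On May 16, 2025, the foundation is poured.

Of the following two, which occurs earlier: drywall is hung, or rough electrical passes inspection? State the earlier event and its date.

The foundation has cured: May 19, 2025.
Drywall is hung: May 19, 2025 + 90 days = Aug 17, 2025.
The foundation is poured: May 16, 2025.
Framing is complete: May 16, 2025 + 24 days = Jun 9, 2025.
The roof is dried-in: Jun 9, 2025 + 17 days = Jun 26, 2025.
Rough electrical passes inspection: Jun 26, 2025 + 19 days = Jul 15, 2025.
Comparing: drywall is hung on Aug 17, 2025 vs rough electrical passes inspection on Jul 15, 2025. Earlier: rough electrical passes inspection.

Rough electrical passes inspection — Jul 15, 2025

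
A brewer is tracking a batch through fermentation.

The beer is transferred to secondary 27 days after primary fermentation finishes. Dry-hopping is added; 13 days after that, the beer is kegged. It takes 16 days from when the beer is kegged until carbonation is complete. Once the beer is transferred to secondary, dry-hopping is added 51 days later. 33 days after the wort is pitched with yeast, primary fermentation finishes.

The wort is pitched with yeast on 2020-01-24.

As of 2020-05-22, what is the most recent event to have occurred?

Dry-hopping is added

The wort is pitched with yeast: Jan 24, 2020.
Primary fermentation finishes: Jan 24, 2020 + 33 days = Feb 26, 2020.
The beer is transferred to secondary: Feb 26, 2020 + 27 days = Mar 24, 2020.
Dry-hopping is added: Mar 24, 2020 + 51 days = May 14, 2020.
The beer is kegged: May 14, 2020 + 13 days = May 27, 2020.
Carbonation is complete: May 27, 2020 + 16 days = Jun 12, 2020.
May 22, 2020 falls between when dry-hopping is added (May 14, 2020) and when the beer is kegged (May 27, 2020).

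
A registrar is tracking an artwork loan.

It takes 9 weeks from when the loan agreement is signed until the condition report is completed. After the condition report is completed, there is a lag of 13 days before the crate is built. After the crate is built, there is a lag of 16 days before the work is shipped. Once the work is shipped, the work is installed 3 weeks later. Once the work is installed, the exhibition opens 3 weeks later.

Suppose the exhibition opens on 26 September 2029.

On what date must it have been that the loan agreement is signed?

15 May 2029

The exhibition opens: Sep 26, 2029.
The work is installed: Sep 26, 2029 − 3 weeks = Sep 5, 2029.
The work is shipped: Sep 5, 2029 − 3 weeks = Aug 15, 2029.
The crate is built: Aug 15, 2029 − 16 days = Jul 30, 2029.
The condition report is completed: Jul 30, 2029 − 13 days = Jul 17, 2029.
The loan agreement is signed: Jul 17, 2029 − 9 weeks = May 15, 2029.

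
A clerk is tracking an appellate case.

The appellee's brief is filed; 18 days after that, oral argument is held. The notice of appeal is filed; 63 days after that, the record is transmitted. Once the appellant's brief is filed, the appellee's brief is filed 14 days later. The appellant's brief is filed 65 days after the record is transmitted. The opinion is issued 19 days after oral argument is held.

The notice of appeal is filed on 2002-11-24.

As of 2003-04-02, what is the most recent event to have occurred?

The appellant's brief is filed

The notice of appeal is filed: Nov 24, 2002.
The record is transmitted: Nov 24, 2002 + 63 days = Jan 26, 2003.
The appellant's brief is filed: Jan 26, 2003 + 65 days = Apr 1, 2003.
The appellee's brief is filed: Apr 1, 2003 + 14 days = Apr 15, 2003.
Oral argument is held: Apr 15, 2003 + 18 days = May 3, 2003.
The opinion is issued: May 3, 2003 + 19 days = May 22, 2003.
Apr 2, 2003 falls between when the appellant's brief is filed (Apr 1, 2003) and when the appellee's brief is filed (Apr 15, 2003).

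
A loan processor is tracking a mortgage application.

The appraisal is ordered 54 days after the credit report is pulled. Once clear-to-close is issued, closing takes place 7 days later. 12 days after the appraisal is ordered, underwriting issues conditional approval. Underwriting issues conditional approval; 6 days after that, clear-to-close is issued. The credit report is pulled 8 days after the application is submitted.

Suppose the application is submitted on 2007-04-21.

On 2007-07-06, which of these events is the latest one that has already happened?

Underwriting issues conditional approval

The application is submitted: Apr 21, 2007.
The credit report is pulled: Apr 21, 2007 + 8 days = Apr 29, 2007.
The appraisal is ordered: Apr 29, 2007 + 54 days = Jun 22, 2007.
Underwriting issues conditional approval: Jun 22, 2007 + 12 days = Jul 4, 2007.
Clear-to-close is issued: Jul 4, 2007 + 6 days = Jul 10, 2007.
Closing takes place: Jul 10, 2007 + 7 days = Jul 17, 2007.
Jul 6, 2007 falls between when underwriting issues conditional approval (Jul 4, 2007) and when clear-to-close is issued (Jul 10, 2007).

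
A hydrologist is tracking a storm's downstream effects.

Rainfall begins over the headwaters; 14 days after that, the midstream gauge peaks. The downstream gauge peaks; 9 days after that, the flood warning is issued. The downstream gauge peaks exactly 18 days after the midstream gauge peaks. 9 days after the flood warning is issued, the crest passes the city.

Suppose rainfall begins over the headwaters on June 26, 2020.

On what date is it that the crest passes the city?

Rainfall begins over the headwaters: Jun 26, 2020.
The midstream gauge peaks: Jun 26, 2020 + 14 days = Jul 10, 2020.
The downstream gauge peaks: Jul 10, 2020 + 18 days = Jul 28, 2020.
The flood warning is issued: Jul 28, 2020 + 9 days = Aug 6, 2020.
The crest passes the city: Aug 6, 2020 + 9 days = Aug 15, 2020.

August 15, 2020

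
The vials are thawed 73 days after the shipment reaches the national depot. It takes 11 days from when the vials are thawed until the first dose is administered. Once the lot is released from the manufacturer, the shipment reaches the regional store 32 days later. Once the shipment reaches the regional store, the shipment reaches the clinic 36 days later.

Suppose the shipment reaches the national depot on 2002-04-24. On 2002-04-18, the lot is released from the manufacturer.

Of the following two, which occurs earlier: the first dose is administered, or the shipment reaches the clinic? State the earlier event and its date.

The shipment reaches the clinic — 2002-06-25

The shipment reaches the national depot: Apr 24, 2002.
The vials are thawed: Apr 24, 2002 + 73 days = Jul 6, 2002.
The first dose is administered: Jul 6, 2002 + 11 days = Jul 17, 2002.
The lot is released from the manufacturer: Apr 18, 2002.
The shipment reaches the regional store: Apr 18, 2002 + 32 days = May 20, 2002.
The shipment reaches the clinic: May 20, 2002 + 36 days = Jun 25, 2002.
Comparing: the first dose is administered on Jul 17, 2002 vs the shipment reaches the clinic on Jun 25, 2002. Earlier: the shipment reaches the clinic.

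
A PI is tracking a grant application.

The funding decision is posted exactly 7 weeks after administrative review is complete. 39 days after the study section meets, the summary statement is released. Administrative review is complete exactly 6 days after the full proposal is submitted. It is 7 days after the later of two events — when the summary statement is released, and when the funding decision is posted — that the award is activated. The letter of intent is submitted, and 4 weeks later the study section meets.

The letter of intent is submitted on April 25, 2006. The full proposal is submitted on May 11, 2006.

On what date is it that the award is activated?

The letter of intent is submitted: Apr 25, 2006.
The study section meets: Apr 25, 2006 + 4 weeks = May 23, 2006.
The summary statement is released: May 23, 2006 + 39 days = Jul 1, 2006.
The full proposal is submitted: May 11, 2006.
Administrative review is complete: May 11, 2006 + 6 days = May 17, 2006.
The funding decision is posted: May 17, 2006 + 7 weeks = Jul 5, 2006.
Both prerequisites met — the summary statement is released (Jul 1, 2006), the funding decision is posted (Jul 5, 2006); the later is Jul 5, 2006.
The award is activated: Jul 5, 2006 + 7 days = Jul 12, 2006.

July 12, 2006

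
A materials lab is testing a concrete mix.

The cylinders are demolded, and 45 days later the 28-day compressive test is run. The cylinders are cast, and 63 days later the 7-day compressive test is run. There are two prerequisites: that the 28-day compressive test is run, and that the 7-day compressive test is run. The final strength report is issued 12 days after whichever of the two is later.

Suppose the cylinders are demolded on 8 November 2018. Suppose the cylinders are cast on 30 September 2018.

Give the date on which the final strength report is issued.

The cylinders are demolded: Nov 8, 2018.
The 28-day compressive test is run: Nov 8, 2018 + 45 days = Dec 23, 2018.
The cylinders are cast: Sep 30, 2018.
The 7-day compressive test is run: Sep 30, 2018 + 63 days = Dec 2, 2018.
Both prerequisites met — the 28-day compressive test is run (Dec 23, 2018), the 7-day compressive test is run (Dec 2, 2018); the later is Dec 23, 2018.
The final strength report is issued: Dec 23, 2018 + 12 days = Jan 4, 2019.

4 January 2019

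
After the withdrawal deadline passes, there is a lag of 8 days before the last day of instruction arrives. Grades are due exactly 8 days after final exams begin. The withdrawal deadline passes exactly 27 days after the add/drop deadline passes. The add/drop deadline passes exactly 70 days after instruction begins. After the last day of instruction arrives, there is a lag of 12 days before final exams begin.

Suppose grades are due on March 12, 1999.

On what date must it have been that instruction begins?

Grades are due: Mar 12, 1999.
Final exams begin: Mar 12, 1999 − 8 days = Mar 4, 1999.
The last day of instruction arrives: Mar 4, 1999 − 12 days = Feb 20, 1999.
The withdrawal deadline passes: Feb 20, 1999 − 8 days = Feb 12, 1999.
The add/drop deadline passes: Feb 12, 1999 − 27 days = Jan 16, 1999.
Instruction begins: Jan 16, 1999 − 70 days = Nov 7, 1998.

November 7, 1998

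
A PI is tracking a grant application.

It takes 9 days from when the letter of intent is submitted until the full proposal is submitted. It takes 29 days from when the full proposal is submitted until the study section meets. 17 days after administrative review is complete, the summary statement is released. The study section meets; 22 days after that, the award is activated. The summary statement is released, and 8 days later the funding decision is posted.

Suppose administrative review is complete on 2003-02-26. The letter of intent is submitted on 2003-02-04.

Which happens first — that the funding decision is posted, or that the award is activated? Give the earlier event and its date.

Administrative review is complete: Feb 26, 2003.
The summary statement is released: Feb 26, 2003 + 17 days = Mar 15, 2003.
The funding decision is posted: Mar 15, 2003 + 8 days = Mar 23, 2003.
The letter of intent is submitted: Feb 4, 2003.
The full proposal is submitted: Feb 4, 2003 + 9 days = Feb 13, 2003.
The study section meets: Feb 13, 2003 + 29 days = Mar 14, 2003.
The award is activated: Mar 14, 2003 + 22 days = Apr 5, 2003.
Comparing: the funding decision is posted on Mar 23, 2003 vs the award is activated on Apr 5, 2003. Earlier: the funding decision is posted.

The funding decision is posted — 2003-03-23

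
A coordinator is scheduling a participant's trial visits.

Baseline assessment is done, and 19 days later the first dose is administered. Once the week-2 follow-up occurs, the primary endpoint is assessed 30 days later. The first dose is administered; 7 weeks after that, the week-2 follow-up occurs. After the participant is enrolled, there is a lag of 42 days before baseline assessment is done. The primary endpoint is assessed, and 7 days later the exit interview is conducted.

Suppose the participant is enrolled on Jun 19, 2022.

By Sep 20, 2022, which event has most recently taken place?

The participant is enrolled: Jun 19, 2022.
Baseline assessment is done: Jun 19, 2022 + 42 days = Jul 31, 2022.
The first dose is administered: Jul 31, 2022 + 19 days = Aug 19, 2022.
The week-2 follow-up occurs: Aug 19, 2022 + 7 weeks = Oct 7, 2022.
The primary endpoint is assessed: Oct 7, 2022 + 30 days = Nov 6, 2022.
The exit interview is conducted: Nov 6, 2022 + 7 days = Nov 13, 2022.
Sep 20, 2022 falls between when the first dose is administered (Aug 19, 2022) and when the week-2 follow-up occurs (Oct 7, 2022).

The first dose is administered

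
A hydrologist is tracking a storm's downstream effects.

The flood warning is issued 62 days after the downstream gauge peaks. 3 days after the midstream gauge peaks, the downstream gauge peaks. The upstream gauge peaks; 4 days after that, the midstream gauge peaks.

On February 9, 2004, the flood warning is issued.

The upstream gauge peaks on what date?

The flood warning is issued: Feb 9, 2004.
The downstream gauge peaks: Feb 9, 2004 − 62 days = Dec 9, 2003.
The midstream gauge peaks: Dec 9, 2003 − 3 days = Dec 6, 2003.
The upstream gauge peaks: Dec 6, 2003 − 4 days = Dec 2, 2003.

December 2, 2003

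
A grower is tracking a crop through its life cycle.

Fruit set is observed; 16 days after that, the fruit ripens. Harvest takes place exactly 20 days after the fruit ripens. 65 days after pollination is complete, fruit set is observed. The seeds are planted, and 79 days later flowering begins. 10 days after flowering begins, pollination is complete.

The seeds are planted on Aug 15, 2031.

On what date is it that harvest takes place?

Feb 21, 2032

The seeds are planted: Aug 15, 2031.
Flowering begins: Aug 15, 2031 + 79 days = Nov 2, 2031.
Pollination is complete: Nov 2, 2031 + 10 days = Nov 12, 2031.
Fruit set is observed: Nov 12, 2031 + 65 days = Jan 16, 2032.
The fruit ripens: Jan 16, 2032 + 16 days = Feb 1, 2032.
Harvest takes place: Feb 1, 2032 + 20 days = Feb 21, 2032.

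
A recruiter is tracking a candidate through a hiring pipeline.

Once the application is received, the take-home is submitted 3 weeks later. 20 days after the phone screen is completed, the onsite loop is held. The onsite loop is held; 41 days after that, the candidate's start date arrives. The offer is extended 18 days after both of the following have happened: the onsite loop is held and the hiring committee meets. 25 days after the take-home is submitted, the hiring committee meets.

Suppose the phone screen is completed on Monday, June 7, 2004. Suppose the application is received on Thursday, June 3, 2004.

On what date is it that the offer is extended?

Friday, August 6, 2004

The phone screen is completed: Jun 7, 2004.
The onsite loop is held: Jun 7, 2004 + 20 days = Jun 27, 2004.
The application is received: Jun 3, 2004.
The take-home is submitted: Jun 3, 2004 + 3 weeks = Jun 24, 2004.
The hiring committee meets: Jun 24, 2004 + 25 days = Jul 19, 2004.
Both prerequisites met — the onsite loop is held (Jun 27, 2004), the hiring committee meets (Jul 19, 2004); the later is Jul 19, 2004.
The offer is extended: Jul 19, 2004 + 18 days = Aug 6, 2004.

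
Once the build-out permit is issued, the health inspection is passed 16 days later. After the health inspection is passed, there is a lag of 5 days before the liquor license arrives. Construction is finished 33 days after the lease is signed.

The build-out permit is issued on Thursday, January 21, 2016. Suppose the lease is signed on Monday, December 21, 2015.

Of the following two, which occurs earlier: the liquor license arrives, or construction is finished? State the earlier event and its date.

Construction is finished — Saturday, January 23, 2016

The build-out permit is issued: Jan 21, 2016.
The health inspection is passed: Jan 21, 2016 + 16 days = Feb 6, 2016.
The liquor license arrives: Feb 6, 2016 + 5 days = Feb 11, 2016.
The lease is signed: Dec 21, 2015.
Construction is finished: Dec 21, 2015 + 33 days = Jan 23, 2016.
Comparing: the liquor license arrives on Feb 11, 2016 vs construction is finished on Jan 23, 2016. Earlier: construction is finished.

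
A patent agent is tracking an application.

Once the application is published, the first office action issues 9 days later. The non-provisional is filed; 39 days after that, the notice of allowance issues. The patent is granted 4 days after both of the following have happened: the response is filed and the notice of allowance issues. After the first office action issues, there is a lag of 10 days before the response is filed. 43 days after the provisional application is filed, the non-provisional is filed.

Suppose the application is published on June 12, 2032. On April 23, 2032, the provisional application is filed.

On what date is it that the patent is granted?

July 18, 2032

The application is published: Jun 12, 2032.
The first office action issues: Jun 12, 2032 + 9 days = Jun 21, 2032.
The response is filed: Jun 21, 2032 + 10 days = Jul 1, 2032.
The provisional application is filed: Apr 23, 2032.
The non-provisional is filed: Apr 23, 2032 + 43 days = Jun 5, 2032.
The notice of allowance issues: Jun 5, 2032 + 39 days = Jul 14, 2032.
Both prerequisites met — the response is filed (Jul 1, 2032), the notice of allowance issues (Jul 14, 2032); the later is Jul 14, 2032.
The patent is granted: Jul 14, 2032 + 4 days = Jul 18, 2032.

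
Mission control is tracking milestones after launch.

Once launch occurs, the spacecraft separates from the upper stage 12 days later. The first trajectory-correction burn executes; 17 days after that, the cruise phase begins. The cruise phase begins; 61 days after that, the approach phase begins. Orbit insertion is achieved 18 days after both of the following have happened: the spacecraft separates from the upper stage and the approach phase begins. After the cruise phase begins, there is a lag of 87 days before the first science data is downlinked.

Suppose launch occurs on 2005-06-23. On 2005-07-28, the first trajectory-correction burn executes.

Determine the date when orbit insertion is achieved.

Launch occurs: Jun 23, 2005.
The spacecraft separates from the upper stage: Jun 23, 2005 + 12 days = Jul 5, 2005.
The first trajectory-correction burn executes: Jul 28, 2005.
The cruise phase begins: Jul 28, 2005 + 17 days = Aug 14, 2005.
The approach phase begins: Aug 14, 2005 + 61 days = Oct 14, 2005.
Both prerequisites met — the spacecraft separates from the upper stage (Jul 5, 2005), the approach phase begins (Oct 14, 2005); the later is Oct 14, 2005.
Orbit insertion is achieved: Oct 14, 2005 + 18 days = Nov 1, 2005.

2005-11-01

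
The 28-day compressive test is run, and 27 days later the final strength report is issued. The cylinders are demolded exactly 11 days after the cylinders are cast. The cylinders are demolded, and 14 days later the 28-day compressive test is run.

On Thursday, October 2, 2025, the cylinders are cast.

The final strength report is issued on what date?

The cylinders are cast: Oct 2, 2025.
The cylinders are demolded: Oct 2, 2025 + 11 days = Oct 13, 2025.
The 28-day compressive test is run: Oct 13, 2025 + 14 days = Oct 27, 2025.
The final strength report is issued: Oct 27, 2025 + 27 days = Nov 23, 2025.

Sunday, November 23, 2025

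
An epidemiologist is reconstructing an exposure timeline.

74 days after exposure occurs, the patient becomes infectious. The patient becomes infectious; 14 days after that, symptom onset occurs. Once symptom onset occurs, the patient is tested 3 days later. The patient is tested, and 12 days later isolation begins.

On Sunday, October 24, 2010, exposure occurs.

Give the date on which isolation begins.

Friday, February 4, 2011

Exposure occurs: Oct 24, 2010.
The patient becomes infectious: Oct 24, 2010 + 74 days = Jan 6, 2011.
Symptom onset occurs: Jan 6, 2011 + 14 days = Jan 20, 2011.
The patient is tested: Jan 20, 2011 + 3 days = Jan 23, 2011.
Isolation begins: Jan 23, 2011 + 12 days = Feb 4, 2011.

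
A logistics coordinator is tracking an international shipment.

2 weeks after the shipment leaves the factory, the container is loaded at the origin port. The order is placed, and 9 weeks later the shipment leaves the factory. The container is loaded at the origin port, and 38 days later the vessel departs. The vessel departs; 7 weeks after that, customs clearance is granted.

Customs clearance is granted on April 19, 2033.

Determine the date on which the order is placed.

November 6, 2032

Customs clearance is granted: Apr 19, 2033.
The vessel departs: Apr 19, 2033 − 7 weeks = Mar 1, 2033.
The container is loaded at the origin port: Mar 1, 2033 − 38 days = Jan 22, 2033.
The shipment leaves the factory: Jan 22, 2033 − 2 weeks = Jan 8, 2033.
The order is placed: Jan 8, 2033 − 9 weeks = Nov 6, 2032.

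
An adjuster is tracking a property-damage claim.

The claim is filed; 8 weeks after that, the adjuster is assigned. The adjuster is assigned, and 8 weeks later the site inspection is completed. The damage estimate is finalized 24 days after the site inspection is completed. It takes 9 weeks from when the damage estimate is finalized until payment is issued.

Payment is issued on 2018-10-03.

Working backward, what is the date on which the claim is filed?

2018-03-18

Payment is issued: Oct 3, 2018.
The damage estimate is finalized: Oct 3, 2018 − 9 weeks = Aug 1, 2018.
The site inspection is completed: Aug 1, 2018 − 24 days = Jul 8, 2018.
The adjuster is assigned: Jul 8, 2018 − 8 weeks = May 13, 2018.
The claim is filed: May 13, 2018 − 8 weeks = Mar 18, 2018.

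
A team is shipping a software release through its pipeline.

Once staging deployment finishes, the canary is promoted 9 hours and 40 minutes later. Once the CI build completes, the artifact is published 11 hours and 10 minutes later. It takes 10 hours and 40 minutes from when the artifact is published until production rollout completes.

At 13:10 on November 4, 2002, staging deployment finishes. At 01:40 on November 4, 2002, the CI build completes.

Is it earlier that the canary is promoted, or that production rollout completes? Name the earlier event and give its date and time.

The canary is promoted — 22:50 on November 4, 2002

Staging deployment finishes: 13:10 Nov 4, 2002.
The canary is promoted: 13:10 Nov 4, 2002 + 9h40m = 22:50 Nov 4, 2002.
The CI build completes: 01:40 Nov 4, 2002.
The artifact is published: 01:40 Nov 4, 2002 + 11h10m = 12:50 Nov 4, 2002.
Production rollout completes: 12:50 Nov 4, 2002 + 10h40m = 23:30 Nov 4, 2002.
Comparing: the canary is promoted at 22:50 Nov 4, 2002 vs production rollout completes at 23:30 Nov 4, 2002. Earlier: the canary is promoted.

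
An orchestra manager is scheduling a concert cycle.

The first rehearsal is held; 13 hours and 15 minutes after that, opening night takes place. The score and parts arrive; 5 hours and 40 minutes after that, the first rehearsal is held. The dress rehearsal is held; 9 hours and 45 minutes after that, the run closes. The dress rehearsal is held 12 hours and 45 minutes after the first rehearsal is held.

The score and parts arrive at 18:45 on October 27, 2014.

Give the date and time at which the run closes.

22:55 on October 28, 2014

The score and parts arrive: 18:45 Oct 27, 2014.
The first rehearsal is held: 18:45 Oct 27, 2014 + 5h40m = 00:25 Oct 28, 2014.
The dress rehearsal is held: 00:25 Oct 28, 2014 + 12h45m = 13:10 Oct 28, 2014.
The run closes: 13:10 Oct 28, 2014 + 9h45m = 22:55 Oct 28, 2014.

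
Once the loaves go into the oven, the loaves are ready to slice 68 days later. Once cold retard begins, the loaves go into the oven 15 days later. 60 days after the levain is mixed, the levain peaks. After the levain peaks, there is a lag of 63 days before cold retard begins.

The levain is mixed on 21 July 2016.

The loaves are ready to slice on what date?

12 February 2017

The levain is mixed: Jul 21, 2016.
The levain peaks: Jul 21, 2016 + 60 days = Sep 19, 2016.
Cold retard begins: Sep 19, 2016 + 63 days = Nov 21, 2016.
The loaves go into the oven: Nov 21, 2016 + 15 days = Dec 6, 2016.
The loaves are ready to slice: Dec 6, 2016 + 68 days = Feb 12, 2017.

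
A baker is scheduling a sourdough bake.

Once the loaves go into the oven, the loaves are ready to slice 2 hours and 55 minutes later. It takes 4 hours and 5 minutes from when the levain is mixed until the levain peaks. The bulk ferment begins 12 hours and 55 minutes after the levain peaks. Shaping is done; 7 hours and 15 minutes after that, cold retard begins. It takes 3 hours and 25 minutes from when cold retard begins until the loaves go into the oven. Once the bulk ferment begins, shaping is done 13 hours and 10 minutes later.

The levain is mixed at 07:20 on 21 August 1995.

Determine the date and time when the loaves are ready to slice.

03:05 on 23 August 1995

The levain is mixed: 07:20 Aug 21, 1995.
The levain peaks: 07:20 Aug 21, 1995 + 4h05m = 11:25 Aug 21, 1995.
The bulk ferment begins: 11:25 Aug 21, 1995 + 12h55m = 00:20 Aug 22, 1995.
Shaping is done: 00:20 Aug 22, 1995 + 13h10m = 13:30 Aug 22, 1995.
Cold retard begins: 13:30 Aug 22, 1995 + 7h15m = 20:45 Aug 22, 1995.
The loaves go into the oven: 20:45 Aug 22, 1995 + 3h25m = 00:10 Aug 23, 1995.
The loaves are ready to slice: 00:10 Aug 23, 1995 + 2h55m = 03:05 Aug 23, 1995.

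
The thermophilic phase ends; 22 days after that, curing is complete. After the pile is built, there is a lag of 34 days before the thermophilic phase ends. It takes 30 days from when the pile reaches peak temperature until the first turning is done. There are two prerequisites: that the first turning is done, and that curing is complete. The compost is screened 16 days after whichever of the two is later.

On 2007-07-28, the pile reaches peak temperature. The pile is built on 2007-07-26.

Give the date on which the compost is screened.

2007-10-06

The pile reaches peak temperature: Jul 28, 2007.
The first turning is done: Jul 28, 2007 + 30 days = Aug 27, 2007.
The pile is built: Jul 26, 2007.
The thermophilic phase ends: Jul 26, 2007 + 34 days = Aug 29, 2007.
Curing is complete: Aug 29, 2007 + 22 days = Sep 20, 2007.
Both prerequisites met — the first turning is done (Aug 27, 2007), curing is complete (Sep 20, 2007); the later is Sep 20, 2007.
The compost is screened: Sep 20, 2007 + 16 days = Oct 6, 2007.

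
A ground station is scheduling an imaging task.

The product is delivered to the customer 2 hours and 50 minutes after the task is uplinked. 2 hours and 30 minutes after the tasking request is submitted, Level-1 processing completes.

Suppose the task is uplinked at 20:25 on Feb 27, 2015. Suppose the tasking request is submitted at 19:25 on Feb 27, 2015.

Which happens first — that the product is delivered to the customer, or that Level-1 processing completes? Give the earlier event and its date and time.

Level-1 processing completes — 21:55 on Feb 27, 2015

The task is uplinked: 20:25 Feb 27, 2015.
The product is delivered to the customer: 20:25 Feb 27, 2015 + 2h50m = 23:15 Feb 27, 2015.
The tasking request is submitted: 19:25 Feb 27, 2015.
Level-1 processing completes: 19:25 Feb 27, 2015 + 2h30m = 21:55 Feb 27, 2015.
Comparing: the product is delivered to the customer at 23:15 Feb 27, 2015 vs Level-1 processing completes at 21:55 Feb 27, 2015. Earlier: Level-1 processing completes.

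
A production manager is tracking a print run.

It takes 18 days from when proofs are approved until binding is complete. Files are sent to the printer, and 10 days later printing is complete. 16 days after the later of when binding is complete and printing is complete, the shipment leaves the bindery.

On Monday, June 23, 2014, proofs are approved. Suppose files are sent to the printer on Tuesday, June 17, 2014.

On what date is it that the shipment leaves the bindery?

Proofs are approved: Jun 23, 2014.
Binding is complete: Jun 23, 2014 + 18 days = Jul 11, 2014.
Files are sent to the printer: Jun 17, 2014.
Printing is complete: Jun 17, 2014 + 10 days = Jun 27, 2014.
Both prerequisites met — binding is complete (Jul 11, 2014), printing is complete (Jun 27, 2014); the later is Jul 11, 2014.
The shipment leaves the bindery: Jul 11, 2014 + 16 days = Jul 27, 2014.

Sunday, July 27, 2014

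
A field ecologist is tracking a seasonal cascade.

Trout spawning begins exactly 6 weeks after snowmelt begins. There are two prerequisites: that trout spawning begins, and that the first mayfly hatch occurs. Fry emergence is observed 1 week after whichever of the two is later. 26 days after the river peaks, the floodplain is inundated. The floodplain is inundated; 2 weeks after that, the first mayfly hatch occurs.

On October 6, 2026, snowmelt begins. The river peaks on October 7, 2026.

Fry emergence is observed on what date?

Snowmelt begins: Oct 6, 2026.
Trout spawning begins: Oct 6, 2026 + 6 weeks = Nov 17, 2026.
The river peaks: Oct 7, 2026.
The floodplain is inundated: Oct 7, 2026 + 26 days = Nov 2, 2026.
The first mayfly hatch occurs: Nov 2, 2026 + 2 weeks = Nov 16, 2026.
Both prerequisites met — trout spawning begins (Nov 17, 2026), the first mayfly hatch occurs (Nov 16, 2026); the later is Nov 17, 2026.
Fry emergence is observed: Nov 17, 2026 + 1 week = Nov 24, 2026.

November 24, 2026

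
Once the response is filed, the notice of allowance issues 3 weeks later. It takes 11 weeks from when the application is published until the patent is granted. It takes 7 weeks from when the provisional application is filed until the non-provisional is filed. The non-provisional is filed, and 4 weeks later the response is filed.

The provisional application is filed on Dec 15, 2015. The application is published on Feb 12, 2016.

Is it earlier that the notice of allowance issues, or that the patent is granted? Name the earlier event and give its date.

The provisional application is filed: Dec 15, 2015.
The non-provisional is filed: Dec 15, 2015 + 7 weeks = Feb 2, 2016.
The response is filed: Feb 2, 2016 + 4 weeks = Mar 1, 2016.
The notice of allowance issues: Mar 1, 2016 + 3 weeks = Mar 22, 2016.
The application is published: Feb 12, 2016.
The patent is granted: Feb 12, 2016 + 11 weeks = Apr 29, 2016.
Comparing: the notice of allowance issues on Mar 22, 2016 vs the patent is granted on Apr 29, 2016. Earlier: the notice of allowance issues.

The notice of allowance issues — Mar 22, 2016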